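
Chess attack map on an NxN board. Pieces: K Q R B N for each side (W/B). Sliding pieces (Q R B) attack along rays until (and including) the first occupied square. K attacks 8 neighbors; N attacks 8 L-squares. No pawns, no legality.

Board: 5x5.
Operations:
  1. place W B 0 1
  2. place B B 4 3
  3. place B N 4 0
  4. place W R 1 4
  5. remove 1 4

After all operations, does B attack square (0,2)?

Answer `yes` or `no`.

Answer: no

Derivation:
Op 1: place WB@(0,1)
Op 2: place BB@(4,3)
Op 3: place BN@(4,0)
Op 4: place WR@(1,4)
Op 5: remove (1,4)
Per-piece attacks for B:
  BN@(4,0): attacks (3,2) (2,1)
  BB@(4,3): attacks (3,4) (3,2) (2,1) (1,0)
B attacks (0,2): no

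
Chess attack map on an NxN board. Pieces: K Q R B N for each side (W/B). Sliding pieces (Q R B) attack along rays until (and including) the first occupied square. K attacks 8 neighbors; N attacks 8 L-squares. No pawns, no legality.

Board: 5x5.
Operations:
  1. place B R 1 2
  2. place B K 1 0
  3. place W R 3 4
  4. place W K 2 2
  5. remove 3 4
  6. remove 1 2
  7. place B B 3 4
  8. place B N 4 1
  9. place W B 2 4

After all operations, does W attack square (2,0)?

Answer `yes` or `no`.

Answer: no

Derivation:
Op 1: place BR@(1,2)
Op 2: place BK@(1,0)
Op 3: place WR@(3,4)
Op 4: place WK@(2,2)
Op 5: remove (3,4)
Op 6: remove (1,2)
Op 7: place BB@(3,4)
Op 8: place BN@(4,1)
Op 9: place WB@(2,4)
Per-piece attacks for W:
  WK@(2,2): attacks (2,3) (2,1) (3,2) (1,2) (3,3) (3,1) (1,3) (1,1)
  WB@(2,4): attacks (3,3) (4,2) (1,3) (0,2)
W attacks (2,0): no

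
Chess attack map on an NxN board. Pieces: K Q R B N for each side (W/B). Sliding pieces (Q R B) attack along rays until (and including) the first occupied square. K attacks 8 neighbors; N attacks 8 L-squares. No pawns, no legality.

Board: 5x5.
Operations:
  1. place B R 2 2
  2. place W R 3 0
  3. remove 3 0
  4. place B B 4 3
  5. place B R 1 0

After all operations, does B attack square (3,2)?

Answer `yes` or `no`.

Op 1: place BR@(2,2)
Op 2: place WR@(3,0)
Op 3: remove (3,0)
Op 4: place BB@(4,3)
Op 5: place BR@(1,0)
Per-piece attacks for B:
  BR@(1,0): attacks (1,1) (1,2) (1,3) (1,4) (2,0) (3,0) (4,0) (0,0)
  BR@(2,2): attacks (2,3) (2,4) (2,1) (2,0) (3,2) (4,2) (1,2) (0,2)
  BB@(4,3): attacks (3,4) (3,2) (2,1) (1,0) [ray(-1,-1) blocked at (1,0)]
B attacks (3,2): yes

Answer: yes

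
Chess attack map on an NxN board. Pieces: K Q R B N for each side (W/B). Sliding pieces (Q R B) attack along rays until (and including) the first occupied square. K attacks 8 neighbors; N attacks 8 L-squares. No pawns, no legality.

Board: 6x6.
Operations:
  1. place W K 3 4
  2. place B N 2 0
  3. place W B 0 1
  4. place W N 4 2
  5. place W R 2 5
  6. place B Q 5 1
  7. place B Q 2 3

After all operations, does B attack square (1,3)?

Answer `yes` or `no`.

Op 1: place WK@(3,4)
Op 2: place BN@(2,0)
Op 3: place WB@(0,1)
Op 4: place WN@(4,2)
Op 5: place WR@(2,5)
Op 6: place BQ@(5,1)
Op 7: place BQ@(2,3)
Per-piece attacks for B:
  BN@(2,0): attacks (3,2) (4,1) (1,2) (0,1)
  BQ@(2,3): attacks (2,4) (2,5) (2,2) (2,1) (2,0) (3,3) (4,3) (5,3) (1,3) (0,3) (3,4) (3,2) (4,1) (5,0) (1,4) (0,5) (1,2) (0,1) [ray(0,1) blocked at (2,5); ray(0,-1) blocked at (2,0); ray(1,1) blocked at (3,4); ray(-1,-1) blocked at (0,1)]
  BQ@(5,1): attacks (5,2) (5,3) (5,4) (5,5) (5,0) (4,1) (3,1) (2,1) (1,1) (0,1) (4,2) (4,0) [ray(-1,0) blocked at (0,1); ray(-1,1) blocked at (4,2)]
B attacks (1,3): yes

Answer: yes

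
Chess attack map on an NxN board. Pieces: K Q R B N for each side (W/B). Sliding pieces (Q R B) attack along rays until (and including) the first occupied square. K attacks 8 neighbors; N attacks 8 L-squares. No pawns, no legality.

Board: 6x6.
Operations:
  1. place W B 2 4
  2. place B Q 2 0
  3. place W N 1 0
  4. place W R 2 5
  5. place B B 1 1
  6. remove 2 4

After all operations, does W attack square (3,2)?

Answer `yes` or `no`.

Op 1: place WB@(2,4)
Op 2: place BQ@(2,0)
Op 3: place WN@(1,0)
Op 4: place WR@(2,5)
Op 5: place BB@(1,1)
Op 6: remove (2,4)
Per-piece attacks for W:
  WN@(1,0): attacks (2,2) (3,1) (0,2)
  WR@(2,5): attacks (2,4) (2,3) (2,2) (2,1) (2,0) (3,5) (4,5) (5,5) (1,5) (0,5) [ray(0,-1) blocked at (2,0)]
W attacks (3,2): no

Answer: no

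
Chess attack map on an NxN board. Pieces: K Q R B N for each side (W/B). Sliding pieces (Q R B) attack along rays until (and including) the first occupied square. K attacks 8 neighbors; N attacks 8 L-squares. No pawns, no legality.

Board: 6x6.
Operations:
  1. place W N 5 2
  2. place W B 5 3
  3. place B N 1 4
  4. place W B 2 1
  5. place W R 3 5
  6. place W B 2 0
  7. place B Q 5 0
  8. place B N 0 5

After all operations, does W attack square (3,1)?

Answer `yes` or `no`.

Answer: yes

Derivation:
Op 1: place WN@(5,2)
Op 2: place WB@(5,3)
Op 3: place BN@(1,4)
Op 4: place WB@(2,1)
Op 5: place WR@(3,5)
Op 6: place WB@(2,0)
Op 7: place BQ@(5,0)
Op 8: place BN@(0,5)
Per-piece attacks for W:
  WB@(2,0): attacks (3,1) (4,2) (5,3) (1,1) (0,2) [ray(1,1) blocked at (5,3)]
  WB@(2,1): attacks (3,2) (4,3) (5,4) (3,0) (1,2) (0,3) (1,0)
  WR@(3,5): attacks (3,4) (3,3) (3,2) (3,1) (3,0) (4,5) (5,5) (2,5) (1,5) (0,5) [ray(-1,0) blocked at (0,5)]
  WN@(5,2): attacks (4,4) (3,3) (4,0) (3,1)
  WB@(5,3): attacks (4,4) (3,5) (4,2) (3,1) (2,0) [ray(-1,1) blocked at (3,5); ray(-1,-1) blocked at (2,0)]
W attacks (3,1): yes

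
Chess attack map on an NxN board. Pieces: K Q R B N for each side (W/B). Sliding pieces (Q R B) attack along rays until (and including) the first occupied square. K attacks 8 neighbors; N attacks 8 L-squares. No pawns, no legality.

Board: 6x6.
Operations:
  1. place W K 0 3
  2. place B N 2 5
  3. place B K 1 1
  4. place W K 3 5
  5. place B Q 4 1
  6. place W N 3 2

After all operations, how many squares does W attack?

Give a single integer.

Answer: 15

Derivation:
Op 1: place WK@(0,3)
Op 2: place BN@(2,5)
Op 3: place BK@(1,1)
Op 4: place WK@(3,5)
Op 5: place BQ@(4,1)
Op 6: place WN@(3,2)
Per-piece attacks for W:
  WK@(0,3): attacks (0,4) (0,2) (1,3) (1,4) (1,2)
  WN@(3,2): attacks (4,4) (5,3) (2,4) (1,3) (4,0) (5,1) (2,0) (1,1)
  WK@(3,5): attacks (3,4) (4,5) (2,5) (4,4) (2,4)
Union (15 distinct): (0,2) (0,4) (1,1) (1,2) (1,3) (1,4) (2,0) (2,4) (2,5) (3,4) (4,0) (4,4) (4,5) (5,1) (5,3)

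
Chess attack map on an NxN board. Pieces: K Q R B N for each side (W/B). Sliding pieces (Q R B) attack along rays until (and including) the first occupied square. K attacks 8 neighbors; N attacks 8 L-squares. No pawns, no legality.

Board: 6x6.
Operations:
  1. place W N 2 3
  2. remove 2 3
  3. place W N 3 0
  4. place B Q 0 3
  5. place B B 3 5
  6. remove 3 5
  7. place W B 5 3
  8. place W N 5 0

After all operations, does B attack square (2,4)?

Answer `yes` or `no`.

Answer: no

Derivation:
Op 1: place WN@(2,3)
Op 2: remove (2,3)
Op 3: place WN@(3,0)
Op 4: place BQ@(0,3)
Op 5: place BB@(3,5)
Op 6: remove (3,5)
Op 7: place WB@(5,3)
Op 8: place WN@(5,0)
Per-piece attacks for B:
  BQ@(0,3): attacks (0,4) (0,5) (0,2) (0,1) (0,0) (1,3) (2,3) (3,3) (4,3) (5,3) (1,4) (2,5) (1,2) (2,1) (3,0) [ray(1,0) blocked at (5,3); ray(1,-1) blocked at (3,0)]
B attacks (2,4): no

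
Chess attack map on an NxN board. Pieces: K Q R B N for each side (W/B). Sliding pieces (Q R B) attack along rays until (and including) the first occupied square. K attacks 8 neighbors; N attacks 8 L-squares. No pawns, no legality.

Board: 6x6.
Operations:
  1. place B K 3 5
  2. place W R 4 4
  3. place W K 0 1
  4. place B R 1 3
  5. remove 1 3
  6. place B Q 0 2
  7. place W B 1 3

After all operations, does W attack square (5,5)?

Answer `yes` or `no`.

Op 1: place BK@(3,5)
Op 2: place WR@(4,4)
Op 3: place WK@(0,1)
Op 4: place BR@(1,3)
Op 5: remove (1,3)
Op 6: place BQ@(0,2)
Op 7: place WB@(1,3)
Per-piece attacks for W:
  WK@(0,1): attacks (0,2) (0,0) (1,1) (1,2) (1,0)
  WB@(1,3): attacks (2,4) (3,5) (2,2) (3,1) (4,0) (0,4) (0,2) [ray(1,1) blocked at (3,5); ray(-1,-1) blocked at (0,2)]
  WR@(4,4): attacks (4,5) (4,3) (4,2) (4,1) (4,0) (5,4) (3,4) (2,4) (1,4) (0,4)
W attacks (5,5): no

Answer: no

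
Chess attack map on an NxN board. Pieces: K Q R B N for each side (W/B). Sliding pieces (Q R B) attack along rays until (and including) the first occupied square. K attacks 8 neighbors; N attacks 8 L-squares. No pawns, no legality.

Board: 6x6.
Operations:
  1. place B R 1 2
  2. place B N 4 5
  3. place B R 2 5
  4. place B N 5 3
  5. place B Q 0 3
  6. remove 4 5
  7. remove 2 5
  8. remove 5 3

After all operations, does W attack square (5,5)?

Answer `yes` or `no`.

Answer: no

Derivation:
Op 1: place BR@(1,2)
Op 2: place BN@(4,5)
Op 3: place BR@(2,5)
Op 4: place BN@(5,3)
Op 5: place BQ@(0,3)
Op 6: remove (4,5)
Op 7: remove (2,5)
Op 8: remove (5,3)
Per-piece attacks for W:
W attacks (5,5): no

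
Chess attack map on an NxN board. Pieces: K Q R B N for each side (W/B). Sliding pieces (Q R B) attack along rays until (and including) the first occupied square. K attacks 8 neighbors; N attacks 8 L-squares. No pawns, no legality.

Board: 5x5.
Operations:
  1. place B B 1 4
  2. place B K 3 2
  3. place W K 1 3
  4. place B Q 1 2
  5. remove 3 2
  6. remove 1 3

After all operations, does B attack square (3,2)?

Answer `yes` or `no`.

Op 1: place BB@(1,4)
Op 2: place BK@(3,2)
Op 3: place WK@(1,3)
Op 4: place BQ@(1,2)
Op 5: remove (3,2)
Op 6: remove (1,3)
Per-piece attacks for B:
  BQ@(1,2): attacks (1,3) (1,4) (1,1) (1,0) (2,2) (3,2) (4,2) (0,2) (2,3) (3,4) (2,1) (3,0) (0,3) (0,1) [ray(0,1) blocked at (1,4)]
  BB@(1,4): attacks (2,3) (3,2) (4,1) (0,3)
B attacks (3,2): yes

Answer: yes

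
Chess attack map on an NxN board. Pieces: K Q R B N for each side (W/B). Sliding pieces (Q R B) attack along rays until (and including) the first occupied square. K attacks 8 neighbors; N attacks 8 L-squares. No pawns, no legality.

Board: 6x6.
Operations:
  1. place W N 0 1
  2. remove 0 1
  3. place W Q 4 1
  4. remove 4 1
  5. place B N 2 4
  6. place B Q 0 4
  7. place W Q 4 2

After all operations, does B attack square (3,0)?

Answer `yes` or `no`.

Answer: no

Derivation:
Op 1: place WN@(0,1)
Op 2: remove (0,1)
Op 3: place WQ@(4,1)
Op 4: remove (4,1)
Op 5: place BN@(2,4)
Op 6: place BQ@(0,4)
Op 7: place WQ@(4,2)
Per-piece attacks for B:
  BQ@(0,4): attacks (0,5) (0,3) (0,2) (0,1) (0,0) (1,4) (2,4) (1,5) (1,3) (2,2) (3,1) (4,0) [ray(1,0) blocked at (2,4)]
  BN@(2,4): attacks (4,5) (0,5) (3,2) (4,3) (1,2) (0,3)
B attacks (3,0): no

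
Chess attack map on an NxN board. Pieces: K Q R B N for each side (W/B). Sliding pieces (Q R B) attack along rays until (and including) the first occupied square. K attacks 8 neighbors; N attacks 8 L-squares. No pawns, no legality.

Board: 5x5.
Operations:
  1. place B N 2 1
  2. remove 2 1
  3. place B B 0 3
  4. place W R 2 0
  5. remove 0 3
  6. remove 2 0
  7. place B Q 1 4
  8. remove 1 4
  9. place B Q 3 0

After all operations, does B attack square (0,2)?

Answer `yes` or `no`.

Answer: no

Derivation:
Op 1: place BN@(2,1)
Op 2: remove (2,1)
Op 3: place BB@(0,3)
Op 4: place WR@(2,0)
Op 5: remove (0,3)
Op 6: remove (2,0)
Op 7: place BQ@(1,4)
Op 8: remove (1,4)
Op 9: place BQ@(3,0)
Per-piece attacks for B:
  BQ@(3,0): attacks (3,1) (3,2) (3,3) (3,4) (4,0) (2,0) (1,0) (0,0) (4,1) (2,1) (1,2) (0,3)
B attacks (0,2): no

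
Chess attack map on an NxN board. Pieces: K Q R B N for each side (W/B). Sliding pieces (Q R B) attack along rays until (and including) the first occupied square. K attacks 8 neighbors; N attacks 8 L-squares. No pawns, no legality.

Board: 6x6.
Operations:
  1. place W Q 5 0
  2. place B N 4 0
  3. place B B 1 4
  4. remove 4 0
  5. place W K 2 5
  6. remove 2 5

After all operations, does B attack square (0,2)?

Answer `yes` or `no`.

Op 1: place WQ@(5,0)
Op 2: place BN@(4,0)
Op 3: place BB@(1,4)
Op 4: remove (4,0)
Op 5: place WK@(2,5)
Op 6: remove (2,5)
Per-piece attacks for B:
  BB@(1,4): attacks (2,5) (2,3) (3,2) (4,1) (5,0) (0,5) (0,3) [ray(1,-1) blocked at (5,0)]
B attacks (0,2): no

Answer: no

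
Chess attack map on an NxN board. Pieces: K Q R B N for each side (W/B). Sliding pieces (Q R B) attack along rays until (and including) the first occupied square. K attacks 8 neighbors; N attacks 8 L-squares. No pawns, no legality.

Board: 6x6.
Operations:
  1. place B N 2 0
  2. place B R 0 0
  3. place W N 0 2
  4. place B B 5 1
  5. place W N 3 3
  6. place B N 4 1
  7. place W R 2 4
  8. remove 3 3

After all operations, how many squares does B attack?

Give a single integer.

Answer: 13

Derivation:
Op 1: place BN@(2,0)
Op 2: place BR@(0,0)
Op 3: place WN@(0,2)
Op 4: place BB@(5,1)
Op 5: place WN@(3,3)
Op 6: place BN@(4,1)
Op 7: place WR@(2,4)
Op 8: remove (3,3)
Per-piece attacks for B:
  BR@(0,0): attacks (0,1) (0,2) (1,0) (2,0) [ray(0,1) blocked at (0,2); ray(1,0) blocked at (2,0)]
  BN@(2,0): attacks (3,2) (4,1) (1,2) (0,1)
  BN@(4,1): attacks (5,3) (3,3) (2,2) (2,0)
  BB@(5,1): attacks (4,2) (3,3) (2,4) (4,0) [ray(-1,1) blocked at (2,4)]
Union (13 distinct): (0,1) (0,2) (1,0) (1,2) (2,0) (2,2) (2,4) (3,2) (3,3) (4,0) (4,1) (4,2) (5,3)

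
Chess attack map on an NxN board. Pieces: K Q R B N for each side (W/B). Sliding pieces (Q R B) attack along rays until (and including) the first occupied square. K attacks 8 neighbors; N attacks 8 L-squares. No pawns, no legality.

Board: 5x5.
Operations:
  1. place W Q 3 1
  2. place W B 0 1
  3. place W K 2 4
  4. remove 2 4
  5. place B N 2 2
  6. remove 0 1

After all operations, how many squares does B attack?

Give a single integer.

Op 1: place WQ@(3,1)
Op 2: place WB@(0,1)
Op 3: place WK@(2,4)
Op 4: remove (2,4)
Op 5: place BN@(2,2)
Op 6: remove (0,1)
Per-piece attacks for B:
  BN@(2,2): attacks (3,4) (4,3) (1,4) (0,3) (3,0) (4,1) (1,0) (0,1)
Union (8 distinct): (0,1) (0,3) (1,0) (1,4) (3,0) (3,4) (4,1) (4,3)

Answer: 8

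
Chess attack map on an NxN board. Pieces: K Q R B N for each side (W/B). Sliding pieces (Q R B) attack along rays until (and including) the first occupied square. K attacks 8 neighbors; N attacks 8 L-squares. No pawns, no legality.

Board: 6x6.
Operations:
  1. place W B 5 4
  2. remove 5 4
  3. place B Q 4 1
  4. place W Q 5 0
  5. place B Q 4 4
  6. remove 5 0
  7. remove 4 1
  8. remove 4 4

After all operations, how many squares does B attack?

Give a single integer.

Op 1: place WB@(5,4)
Op 2: remove (5,4)
Op 3: place BQ@(4,1)
Op 4: place WQ@(5,0)
Op 5: place BQ@(4,4)
Op 6: remove (5,0)
Op 7: remove (4,1)
Op 8: remove (4,4)
Per-piece attacks for B:
Union (0 distinct): (none)

Answer: 0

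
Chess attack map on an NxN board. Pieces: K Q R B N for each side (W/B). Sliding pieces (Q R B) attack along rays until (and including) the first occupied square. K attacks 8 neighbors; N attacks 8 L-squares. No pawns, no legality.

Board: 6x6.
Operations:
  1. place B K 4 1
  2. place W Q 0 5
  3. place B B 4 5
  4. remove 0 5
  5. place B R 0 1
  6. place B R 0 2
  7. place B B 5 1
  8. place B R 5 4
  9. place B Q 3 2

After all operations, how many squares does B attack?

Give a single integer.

Answer: 32

Derivation:
Op 1: place BK@(4,1)
Op 2: place WQ@(0,5)
Op 3: place BB@(4,5)
Op 4: remove (0,5)
Op 5: place BR@(0,1)
Op 6: place BR@(0,2)
Op 7: place BB@(5,1)
Op 8: place BR@(5,4)
Op 9: place BQ@(3,2)
Per-piece attacks for B:
  BR@(0,1): attacks (0,2) (0,0) (1,1) (2,1) (3,1) (4,1) [ray(0,1) blocked at (0,2); ray(1,0) blocked at (4,1)]
  BR@(0,2): attacks (0,3) (0,4) (0,5) (0,1) (1,2) (2,2) (3,2) [ray(0,-1) blocked at (0,1); ray(1,0) blocked at (3,2)]
  BQ@(3,2): attacks (3,3) (3,4) (3,5) (3,1) (3,0) (4,2) (5,2) (2,2) (1,2) (0,2) (4,3) (5,4) (4,1) (2,3) (1,4) (0,5) (2,1) (1,0) [ray(-1,0) blocked at (0,2); ray(1,1) blocked at (5,4); ray(1,-1) blocked at (4,1)]
  BK@(4,1): attacks (4,2) (4,0) (5,1) (3,1) (5,2) (5,0) (3,2) (3,0)
  BB@(4,5): attacks (5,4) (3,4) (2,3) (1,2) (0,1) [ray(1,-1) blocked at (5,4); ray(-1,-1) blocked at (0,1)]
  BB@(5,1): attacks (4,2) (3,3) (2,4) (1,5) (4,0)
  BR@(5,4): attacks (5,5) (5,3) (5,2) (5,1) (4,4) (3,4) (2,4) (1,4) (0,4) [ray(0,-1) blocked at (5,1)]
Union (32 distinct): (0,0) (0,1) (0,2) (0,3) (0,4) (0,5) (1,0) (1,1) (1,2) (1,4) (1,5) (2,1) (2,2) (2,3) (2,4) (3,0) (3,1) (3,2) (3,3) (3,4) (3,5) (4,0) (4,1) (4,2) (4,3) (4,4) (5,0) (5,1) (5,2) (5,3) (5,4) (5,5)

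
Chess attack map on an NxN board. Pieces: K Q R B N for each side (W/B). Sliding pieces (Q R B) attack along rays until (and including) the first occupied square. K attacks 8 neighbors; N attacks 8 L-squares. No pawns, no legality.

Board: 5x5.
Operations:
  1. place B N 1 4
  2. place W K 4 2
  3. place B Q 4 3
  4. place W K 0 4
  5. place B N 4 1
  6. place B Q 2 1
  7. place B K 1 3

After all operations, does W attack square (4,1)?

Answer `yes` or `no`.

Answer: yes

Derivation:
Op 1: place BN@(1,4)
Op 2: place WK@(4,2)
Op 3: place BQ@(4,3)
Op 4: place WK@(0,4)
Op 5: place BN@(4,1)
Op 6: place BQ@(2,1)
Op 7: place BK@(1,3)
Per-piece attacks for W:
  WK@(0,4): attacks (0,3) (1,4) (1,3)
  WK@(4,2): attacks (4,3) (4,1) (3,2) (3,3) (3,1)
W attacks (4,1): yes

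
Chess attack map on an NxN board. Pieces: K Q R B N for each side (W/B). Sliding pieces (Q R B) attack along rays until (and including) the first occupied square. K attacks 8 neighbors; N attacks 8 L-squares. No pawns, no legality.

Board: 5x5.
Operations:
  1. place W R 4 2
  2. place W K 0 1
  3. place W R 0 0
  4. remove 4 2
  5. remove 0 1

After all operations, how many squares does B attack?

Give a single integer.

Answer: 0

Derivation:
Op 1: place WR@(4,2)
Op 2: place WK@(0,1)
Op 3: place WR@(0,0)
Op 4: remove (4,2)
Op 5: remove (0,1)
Per-piece attacks for B:
Union (0 distinct): (none)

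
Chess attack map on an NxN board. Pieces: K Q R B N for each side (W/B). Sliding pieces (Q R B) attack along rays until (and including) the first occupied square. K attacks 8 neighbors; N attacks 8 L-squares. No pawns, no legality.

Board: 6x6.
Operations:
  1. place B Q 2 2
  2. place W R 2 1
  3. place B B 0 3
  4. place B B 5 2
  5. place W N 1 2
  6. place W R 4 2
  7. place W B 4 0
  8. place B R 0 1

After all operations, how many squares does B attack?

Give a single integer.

Op 1: place BQ@(2,2)
Op 2: place WR@(2,1)
Op 3: place BB@(0,3)
Op 4: place BB@(5,2)
Op 5: place WN@(1,2)
Op 6: place WR@(4,2)
Op 7: place WB@(4,0)
Op 8: place BR@(0,1)
Per-piece attacks for B:
  BR@(0,1): attacks (0,2) (0,3) (0,0) (1,1) (2,1) [ray(0,1) blocked at (0,3); ray(1,0) blocked at (2,1)]
  BB@(0,3): attacks (1,4) (2,5) (1,2) [ray(1,-1) blocked at (1,2)]
  BQ@(2,2): attacks (2,3) (2,4) (2,5) (2,1) (3,2) (4,2) (1,2) (3,3) (4,4) (5,5) (3,1) (4,0) (1,3) (0,4) (1,1) (0,0) [ray(0,-1) blocked at (2,1); ray(1,0) blocked at (4,2); ray(-1,0) blocked at (1,2); ray(1,-1) blocked at (4,0)]
  BB@(5,2): attacks (4,3) (3,4) (2,5) (4,1) (3,0)
Union (23 distinct): (0,0) (0,2) (0,3) (0,4) (1,1) (1,2) (1,3) (1,4) (2,1) (2,3) (2,4) (2,5) (3,0) (3,1) (3,2) (3,3) (3,4) (4,0) (4,1) (4,2) (4,3) (4,4) (5,5)

Answer: 23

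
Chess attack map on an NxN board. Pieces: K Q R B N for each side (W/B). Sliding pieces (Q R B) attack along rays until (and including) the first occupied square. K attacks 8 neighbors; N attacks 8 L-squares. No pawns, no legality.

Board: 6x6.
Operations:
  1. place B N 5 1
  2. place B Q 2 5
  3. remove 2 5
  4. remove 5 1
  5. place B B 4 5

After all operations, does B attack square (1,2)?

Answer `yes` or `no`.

Op 1: place BN@(5,1)
Op 2: place BQ@(2,5)
Op 3: remove (2,5)
Op 4: remove (5,1)
Op 5: place BB@(4,5)
Per-piece attacks for B:
  BB@(4,5): attacks (5,4) (3,4) (2,3) (1,2) (0,1)
B attacks (1,2): yes

Answer: yes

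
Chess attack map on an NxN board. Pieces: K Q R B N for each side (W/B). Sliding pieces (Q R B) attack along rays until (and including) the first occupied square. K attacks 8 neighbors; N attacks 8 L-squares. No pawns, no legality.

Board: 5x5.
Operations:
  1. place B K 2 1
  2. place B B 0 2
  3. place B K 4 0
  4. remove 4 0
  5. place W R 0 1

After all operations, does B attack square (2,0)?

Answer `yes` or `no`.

Op 1: place BK@(2,1)
Op 2: place BB@(0,2)
Op 3: place BK@(4,0)
Op 4: remove (4,0)
Op 5: place WR@(0,1)
Per-piece attacks for B:
  BB@(0,2): attacks (1,3) (2,4) (1,1) (2,0)
  BK@(2,1): attacks (2,2) (2,0) (3,1) (1,1) (3,2) (3,0) (1,2) (1,0)
B attacks (2,0): yes

Answer: yes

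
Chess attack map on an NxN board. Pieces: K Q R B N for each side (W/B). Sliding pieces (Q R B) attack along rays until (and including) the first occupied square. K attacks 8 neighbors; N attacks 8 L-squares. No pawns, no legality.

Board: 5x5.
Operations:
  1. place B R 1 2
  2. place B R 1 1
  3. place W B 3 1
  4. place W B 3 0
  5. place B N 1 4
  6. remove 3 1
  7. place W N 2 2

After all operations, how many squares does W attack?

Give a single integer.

Op 1: place BR@(1,2)
Op 2: place BR@(1,1)
Op 3: place WB@(3,1)
Op 4: place WB@(3,0)
Op 5: place BN@(1,4)
Op 6: remove (3,1)
Op 7: place WN@(2,2)
Per-piece attacks for W:
  WN@(2,2): attacks (3,4) (4,3) (1,4) (0,3) (3,0) (4,1) (1,0) (0,1)
  WB@(3,0): attacks (4,1) (2,1) (1,2) [ray(-1,1) blocked at (1,2)]
Union (10 distinct): (0,1) (0,3) (1,0) (1,2) (1,4) (2,1) (3,0) (3,4) (4,1) (4,3)

Answer: 10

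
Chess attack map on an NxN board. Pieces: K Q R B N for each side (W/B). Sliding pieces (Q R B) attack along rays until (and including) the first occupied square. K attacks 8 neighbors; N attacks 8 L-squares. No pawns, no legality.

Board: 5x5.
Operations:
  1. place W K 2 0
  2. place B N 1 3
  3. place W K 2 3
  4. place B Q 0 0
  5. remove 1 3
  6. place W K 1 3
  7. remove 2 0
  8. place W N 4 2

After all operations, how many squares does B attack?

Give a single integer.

Op 1: place WK@(2,0)
Op 2: place BN@(1,3)
Op 3: place WK@(2,3)
Op 4: place BQ@(0,0)
Op 5: remove (1,3)
Op 6: place WK@(1,3)
Op 7: remove (2,0)
Op 8: place WN@(4,2)
Per-piece attacks for B:
  BQ@(0,0): attacks (0,1) (0,2) (0,3) (0,4) (1,0) (2,0) (3,0) (4,0) (1,1) (2,2) (3,3) (4,4)
Union (12 distinct): (0,1) (0,2) (0,3) (0,4) (1,0) (1,1) (2,0) (2,2) (3,0) (3,3) (4,0) (4,4)

Answer: 12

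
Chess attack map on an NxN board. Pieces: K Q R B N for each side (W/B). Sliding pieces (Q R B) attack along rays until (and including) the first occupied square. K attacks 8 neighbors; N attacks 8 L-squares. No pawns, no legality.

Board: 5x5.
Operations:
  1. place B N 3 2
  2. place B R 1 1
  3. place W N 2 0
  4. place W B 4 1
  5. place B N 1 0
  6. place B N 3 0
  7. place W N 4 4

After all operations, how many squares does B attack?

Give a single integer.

Answer: 16

Derivation:
Op 1: place BN@(3,2)
Op 2: place BR@(1,1)
Op 3: place WN@(2,0)
Op 4: place WB@(4,1)
Op 5: place BN@(1,0)
Op 6: place BN@(3,0)
Op 7: place WN@(4,4)
Per-piece attacks for B:
  BN@(1,0): attacks (2,2) (3,1) (0,2)
  BR@(1,1): attacks (1,2) (1,3) (1,4) (1,0) (2,1) (3,1) (4,1) (0,1) [ray(0,-1) blocked at (1,0); ray(1,0) blocked at (4,1)]
  BN@(3,0): attacks (4,2) (2,2) (1,1)
  BN@(3,2): attacks (4,4) (2,4) (1,3) (4,0) (2,0) (1,1)
Union (16 distinct): (0,1) (0,2) (1,0) (1,1) (1,2) (1,3) (1,4) (2,0) (2,1) (2,2) (2,4) (3,1) (4,0) (4,1) (4,2) (4,4)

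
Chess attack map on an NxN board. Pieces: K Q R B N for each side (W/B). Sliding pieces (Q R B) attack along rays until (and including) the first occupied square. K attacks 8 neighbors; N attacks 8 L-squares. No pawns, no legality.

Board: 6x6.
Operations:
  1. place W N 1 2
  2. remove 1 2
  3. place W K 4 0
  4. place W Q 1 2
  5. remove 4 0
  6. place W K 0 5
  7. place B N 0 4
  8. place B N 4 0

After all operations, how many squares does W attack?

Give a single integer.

Op 1: place WN@(1,2)
Op 2: remove (1,2)
Op 3: place WK@(4,0)
Op 4: place WQ@(1,2)
Op 5: remove (4,0)
Op 6: place WK@(0,5)
Op 7: place BN@(0,4)
Op 8: place BN@(4,0)
Per-piece attacks for W:
  WK@(0,5): attacks (0,4) (1,5) (1,4)
  WQ@(1,2): attacks (1,3) (1,4) (1,5) (1,1) (1,0) (2,2) (3,2) (4,2) (5,2) (0,2) (2,3) (3,4) (4,5) (2,1) (3,0) (0,3) (0,1)
Union (18 distinct): (0,1) (0,2) (0,3) (0,4) (1,0) (1,1) (1,3) (1,4) (1,5) (2,1) (2,2) (2,3) (3,0) (3,2) (3,4) (4,2) (4,5) (5,2)

Answer: 18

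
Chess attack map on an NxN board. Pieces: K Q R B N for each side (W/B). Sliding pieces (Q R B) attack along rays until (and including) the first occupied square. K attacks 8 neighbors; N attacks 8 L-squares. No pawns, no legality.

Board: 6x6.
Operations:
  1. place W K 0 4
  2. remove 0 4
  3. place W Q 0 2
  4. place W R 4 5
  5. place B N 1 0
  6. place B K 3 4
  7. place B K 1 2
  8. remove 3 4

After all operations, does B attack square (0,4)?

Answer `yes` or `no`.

Answer: no

Derivation:
Op 1: place WK@(0,4)
Op 2: remove (0,4)
Op 3: place WQ@(0,2)
Op 4: place WR@(4,5)
Op 5: place BN@(1,0)
Op 6: place BK@(3,4)
Op 7: place BK@(1,2)
Op 8: remove (3,4)
Per-piece attacks for B:
  BN@(1,0): attacks (2,2) (3,1) (0,2)
  BK@(1,2): attacks (1,3) (1,1) (2,2) (0,2) (2,3) (2,1) (0,3) (0,1)
B attacks (0,4): no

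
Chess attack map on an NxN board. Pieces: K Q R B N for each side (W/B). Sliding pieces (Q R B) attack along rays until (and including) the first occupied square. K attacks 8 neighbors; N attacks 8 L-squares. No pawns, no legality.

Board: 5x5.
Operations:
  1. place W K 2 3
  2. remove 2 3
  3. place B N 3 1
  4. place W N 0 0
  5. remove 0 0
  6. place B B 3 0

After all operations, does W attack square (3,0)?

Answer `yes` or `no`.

Op 1: place WK@(2,3)
Op 2: remove (2,3)
Op 3: place BN@(3,1)
Op 4: place WN@(0,0)
Op 5: remove (0,0)
Op 6: place BB@(3,0)
Per-piece attacks for W:
W attacks (3,0): no

Answer: no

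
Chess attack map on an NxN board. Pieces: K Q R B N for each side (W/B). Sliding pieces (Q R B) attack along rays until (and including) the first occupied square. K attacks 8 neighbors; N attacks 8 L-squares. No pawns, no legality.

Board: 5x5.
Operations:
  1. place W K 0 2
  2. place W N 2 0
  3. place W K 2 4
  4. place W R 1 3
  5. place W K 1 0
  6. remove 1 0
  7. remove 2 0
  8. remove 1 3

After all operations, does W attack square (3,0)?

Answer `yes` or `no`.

Op 1: place WK@(0,2)
Op 2: place WN@(2,0)
Op 3: place WK@(2,4)
Op 4: place WR@(1,3)
Op 5: place WK@(1,0)
Op 6: remove (1,0)
Op 7: remove (2,0)
Op 8: remove (1,3)
Per-piece attacks for W:
  WK@(0,2): attacks (0,3) (0,1) (1,2) (1,3) (1,1)
  WK@(2,4): attacks (2,3) (3,4) (1,4) (3,3) (1,3)
W attacks (3,0): no

Answer: no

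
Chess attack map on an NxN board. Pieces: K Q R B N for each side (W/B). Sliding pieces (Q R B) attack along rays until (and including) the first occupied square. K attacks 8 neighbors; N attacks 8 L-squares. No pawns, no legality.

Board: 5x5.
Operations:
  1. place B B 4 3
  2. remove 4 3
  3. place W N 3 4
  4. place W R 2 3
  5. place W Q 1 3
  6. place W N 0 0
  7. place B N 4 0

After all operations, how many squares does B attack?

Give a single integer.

Op 1: place BB@(4,3)
Op 2: remove (4,3)
Op 3: place WN@(3,4)
Op 4: place WR@(2,3)
Op 5: place WQ@(1,3)
Op 6: place WN@(0,0)
Op 7: place BN@(4,0)
Per-piece attacks for B:
  BN@(4,0): attacks (3,2) (2,1)
Union (2 distinct): (2,1) (3,2)

Answer: 2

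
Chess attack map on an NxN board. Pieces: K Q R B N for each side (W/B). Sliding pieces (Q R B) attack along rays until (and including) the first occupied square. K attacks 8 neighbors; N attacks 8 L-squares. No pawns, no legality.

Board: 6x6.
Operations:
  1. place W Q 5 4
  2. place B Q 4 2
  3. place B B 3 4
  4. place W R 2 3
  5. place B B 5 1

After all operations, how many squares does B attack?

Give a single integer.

Op 1: place WQ@(5,4)
Op 2: place BQ@(4,2)
Op 3: place BB@(3,4)
Op 4: place WR@(2,3)
Op 5: place BB@(5,1)
Per-piece attacks for B:
  BB@(3,4): attacks (4,5) (4,3) (5,2) (2,5) (2,3) [ray(-1,-1) blocked at (2,3)]
  BQ@(4,2): attacks (4,3) (4,4) (4,5) (4,1) (4,0) (5,2) (3,2) (2,2) (1,2) (0,2) (5,3) (5,1) (3,3) (2,4) (1,5) (3,1) (2,0) [ray(1,-1) blocked at (5,1)]
  BB@(5,1): attacks (4,2) (4,0) [ray(-1,1) blocked at (4,2)]
Union (20 distinct): (0,2) (1,2) (1,5) (2,0) (2,2) (2,3) (2,4) (2,5) (3,1) (3,2) (3,3) (4,0) (4,1) (4,2) (4,3) (4,4) (4,5) (5,1) (5,2) (5,3)

Answer: 20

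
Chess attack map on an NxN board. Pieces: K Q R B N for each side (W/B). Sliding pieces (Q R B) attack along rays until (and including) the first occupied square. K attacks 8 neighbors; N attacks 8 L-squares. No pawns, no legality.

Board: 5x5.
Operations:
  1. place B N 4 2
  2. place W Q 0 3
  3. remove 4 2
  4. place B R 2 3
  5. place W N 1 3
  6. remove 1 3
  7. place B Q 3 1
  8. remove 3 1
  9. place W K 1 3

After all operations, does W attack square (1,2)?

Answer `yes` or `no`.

Op 1: place BN@(4,2)
Op 2: place WQ@(0,3)
Op 3: remove (4,2)
Op 4: place BR@(2,3)
Op 5: place WN@(1,3)
Op 6: remove (1,3)
Op 7: place BQ@(3,1)
Op 8: remove (3,1)
Op 9: place WK@(1,3)
Per-piece attacks for W:
  WQ@(0,3): attacks (0,4) (0,2) (0,1) (0,0) (1,3) (1,4) (1,2) (2,1) (3,0) [ray(1,0) blocked at (1,3)]
  WK@(1,3): attacks (1,4) (1,2) (2,3) (0,3) (2,4) (2,2) (0,4) (0,2)
W attacks (1,2): yes

Answer: yes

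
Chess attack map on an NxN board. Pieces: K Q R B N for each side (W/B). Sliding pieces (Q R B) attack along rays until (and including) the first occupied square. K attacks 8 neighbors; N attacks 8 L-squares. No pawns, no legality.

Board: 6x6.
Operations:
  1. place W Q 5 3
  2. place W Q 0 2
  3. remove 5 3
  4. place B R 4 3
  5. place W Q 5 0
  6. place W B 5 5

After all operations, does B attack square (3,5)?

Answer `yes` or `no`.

Op 1: place WQ@(5,3)
Op 2: place WQ@(0,2)
Op 3: remove (5,3)
Op 4: place BR@(4,3)
Op 5: place WQ@(5,0)
Op 6: place WB@(5,5)
Per-piece attacks for B:
  BR@(4,3): attacks (4,4) (4,5) (4,2) (4,1) (4,0) (5,3) (3,3) (2,3) (1,3) (0,3)
B attacks (3,5): no

Answer: no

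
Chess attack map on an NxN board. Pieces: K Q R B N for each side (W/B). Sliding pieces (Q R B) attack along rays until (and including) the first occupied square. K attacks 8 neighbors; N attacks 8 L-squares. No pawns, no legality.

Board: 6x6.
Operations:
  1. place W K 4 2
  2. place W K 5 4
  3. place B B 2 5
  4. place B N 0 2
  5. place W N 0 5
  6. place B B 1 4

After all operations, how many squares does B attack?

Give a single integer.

Answer: 13

Derivation:
Op 1: place WK@(4,2)
Op 2: place WK@(5,4)
Op 3: place BB@(2,5)
Op 4: place BN@(0,2)
Op 5: place WN@(0,5)
Op 6: place BB@(1,4)
Per-piece attacks for B:
  BN@(0,2): attacks (1,4) (2,3) (1,0) (2,1)
  BB@(1,4): attacks (2,5) (2,3) (3,2) (4,1) (5,0) (0,5) (0,3) [ray(1,1) blocked at (2,5); ray(-1,1) blocked at (0,5)]
  BB@(2,5): attacks (3,4) (4,3) (5,2) (1,4) [ray(-1,-1) blocked at (1,4)]
Union (13 distinct): (0,3) (0,5) (1,0) (1,4) (2,1) (2,3) (2,5) (3,2) (3,4) (4,1) (4,3) (5,0) (5,2)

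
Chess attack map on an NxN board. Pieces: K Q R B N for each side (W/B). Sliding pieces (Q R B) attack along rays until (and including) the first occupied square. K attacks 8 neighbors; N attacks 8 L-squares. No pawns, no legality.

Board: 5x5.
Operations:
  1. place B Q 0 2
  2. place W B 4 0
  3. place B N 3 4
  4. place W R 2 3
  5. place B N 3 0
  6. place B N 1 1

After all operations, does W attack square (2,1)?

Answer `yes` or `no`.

Answer: yes

Derivation:
Op 1: place BQ@(0,2)
Op 2: place WB@(4,0)
Op 3: place BN@(3,4)
Op 4: place WR@(2,3)
Op 5: place BN@(3,0)
Op 6: place BN@(1,1)
Per-piece attacks for W:
  WR@(2,3): attacks (2,4) (2,2) (2,1) (2,0) (3,3) (4,3) (1,3) (0,3)
  WB@(4,0): attacks (3,1) (2,2) (1,3) (0,4)
W attacks (2,1): yes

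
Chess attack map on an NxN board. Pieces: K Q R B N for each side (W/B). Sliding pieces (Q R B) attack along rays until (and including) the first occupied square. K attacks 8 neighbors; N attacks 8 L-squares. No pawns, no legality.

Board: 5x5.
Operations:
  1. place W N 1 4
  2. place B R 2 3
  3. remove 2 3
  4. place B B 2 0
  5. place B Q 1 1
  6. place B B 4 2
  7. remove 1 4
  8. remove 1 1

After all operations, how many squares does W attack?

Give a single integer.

Answer: 0

Derivation:
Op 1: place WN@(1,4)
Op 2: place BR@(2,3)
Op 3: remove (2,3)
Op 4: place BB@(2,0)
Op 5: place BQ@(1,1)
Op 6: place BB@(4,2)
Op 7: remove (1,4)
Op 8: remove (1,1)
Per-piece attacks for W:
Union (0 distinct): (none)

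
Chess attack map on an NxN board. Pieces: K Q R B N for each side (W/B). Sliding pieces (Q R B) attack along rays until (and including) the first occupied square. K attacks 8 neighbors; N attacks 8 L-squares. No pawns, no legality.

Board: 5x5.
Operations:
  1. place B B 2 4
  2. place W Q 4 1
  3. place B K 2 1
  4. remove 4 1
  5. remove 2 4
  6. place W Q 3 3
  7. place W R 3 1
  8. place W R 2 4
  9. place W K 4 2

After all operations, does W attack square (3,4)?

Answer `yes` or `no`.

Op 1: place BB@(2,4)
Op 2: place WQ@(4,1)
Op 3: place BK@(2,1)
Op 4: remove (4,1)
Op 5: remove (2,4)
Op 6: place WQ@(3,3)
Op 7: place WR@(3,1)
Op 8: place WR@(2,4)
Op 9: place WK@(4,2)
Per-piece attacks for W:
  WR@(2,4): attacks (2,3) (2,2) (2,1) (3,4) (4,4) (1,4) (0,4) [ray(0,-1) blocked at (2,1)]
  WR@(3,1): attacks (3,2) (3,3) (3,0) (4,1) (2,1) [ray(0,1) blocked at (3,3); ray(-1,0) blocked at (2,1)]
  WQ@(3,3): attacks (3,4) (3,2) (3,1) (4,3) (2,3) (1,3) (0,3) (4,4) (4,2) (2,4) (2,2) (1,1) (0,0) [ray(0,-1) blocked at (3,1); ray(1,-1) blocked at (4,2); ray(-1,1) blocked at (2,4)]
  WK@(4,2): attacks (4,3) (4,1) (3,2) (3,3) (3,1)
W attacks (3,4): yes

Answer: yes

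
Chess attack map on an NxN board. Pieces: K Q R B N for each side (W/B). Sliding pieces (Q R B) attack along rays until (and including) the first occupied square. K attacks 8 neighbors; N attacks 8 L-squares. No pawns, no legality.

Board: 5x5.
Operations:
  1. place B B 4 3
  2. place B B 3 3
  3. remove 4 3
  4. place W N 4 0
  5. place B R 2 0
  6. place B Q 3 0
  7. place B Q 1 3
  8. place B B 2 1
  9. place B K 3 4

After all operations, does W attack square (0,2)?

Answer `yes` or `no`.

Op 1: place BB@(4,3)
Op 2: place BB@(3,3)
Op 3: remove (4,3)
Op 4: place WN@(4,0)
Op 5: place BR@(2,0)
Op 6: place BQ@(3,0)
Op 7: place BQ@(1,3)
Op 8: place BB@(2,1)
Op 9: place BK@(3,4)
Per-piece attacks for W:
  WN@(4,0): attacks (3,2) (2,1)
W attacks (0,2): no

Answer: no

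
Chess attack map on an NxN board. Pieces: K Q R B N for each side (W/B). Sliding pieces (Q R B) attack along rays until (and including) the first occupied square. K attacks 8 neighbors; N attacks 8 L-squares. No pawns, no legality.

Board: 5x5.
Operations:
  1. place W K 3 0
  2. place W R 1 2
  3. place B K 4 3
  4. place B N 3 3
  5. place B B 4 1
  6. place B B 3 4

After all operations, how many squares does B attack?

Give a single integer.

Answer: 12

Derivation:
Op 1: place WK@(3,0)
Op 2: place WR@(1,2)
Op 3: place BK@(4,3)
Op 4: place BN@(3,3)
Op 5: place BB@(4,1)
Op 6: place BB@(3,4)
Per-piece attacks for B:
  BN@(3,3): attacks (1,4) (4,1) (2,1) (1,2)
  BB@(3,4): attacks (4,3) (2,3) (1,2) [ray(1,-1) blocked at (4,3); ray(-1,-1) blocked at (1,2)]
  BB@(4,1): attacks (3,2) (2,3) (1,4) (3,0) [ray(-1,-1) blocked at (3,0)]
  BK@(4,3): attacks (4,4) (4,2) (3,3) (3,4) (3,2)
Union (12 distinct): (1,2) (1,4) (2,1) (2,3) (3,0) (3,2) (3,3) (3,4) (4,1) (4,2) (4,3) (4,4)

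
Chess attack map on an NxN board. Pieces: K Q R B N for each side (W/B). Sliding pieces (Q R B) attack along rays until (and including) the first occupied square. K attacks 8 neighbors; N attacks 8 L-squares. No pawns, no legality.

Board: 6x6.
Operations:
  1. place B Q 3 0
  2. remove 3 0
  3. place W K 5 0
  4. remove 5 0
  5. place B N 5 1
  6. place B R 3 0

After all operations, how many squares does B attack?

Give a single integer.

Op 1: place BQ@(3,0)
Op 2: remove (3,0)
Op 3: place WK@(5,0)
Op 4: remove (5,0)
Op 5: place BN@(5,1)
Op 6: place BR@(3,0)
Per-piece attacks for B:
  BR@(3,0): attacks (3,1) (3,2) (3,3) (3,4) (3,5) (4,0) (5,0) (2,0) (1,0) (0,0)
  BN@(5,1): attacks (4,3) (3,2) (3,0)
Union (12 distinct): (0,0) (1,0) (2,0) (3,0) (3,1) (3,2) (3,3) (3,4) (3,5) (4,0) (4,3) (5,0)

Answer: 12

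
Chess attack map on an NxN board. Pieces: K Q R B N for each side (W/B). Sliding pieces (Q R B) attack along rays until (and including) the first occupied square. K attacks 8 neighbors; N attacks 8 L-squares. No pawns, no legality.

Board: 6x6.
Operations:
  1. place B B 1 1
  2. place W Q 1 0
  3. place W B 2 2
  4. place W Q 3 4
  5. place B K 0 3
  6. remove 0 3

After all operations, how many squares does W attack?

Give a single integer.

Answer: 25

Derivation:
Op 1: place BB@(1,1)
Op 2: place WQ@(1,0)
Op 3: place WB@(2,2)
Op 4: place WQ@(3,4)
Op 5: place BK@(0,3)
Op 6: remove (0,3)
Per-piece attacks for W:
  WQ@(1,0): attacks (1,1) (2,0) (3,0) (4,0) (5,0) (0,0) (2,1) (3,2) (4,3) (5,4) (0,1) [ray(0,1) blocked at (1,1)]
  WB@(2,2): attacks (3,3) (4,4) (5,5) (3,1) (4,0) (1,3) (0,4) (1,1) [ray(-1,-1) blocked at (1,1)]
  WQ@(3,4): attacks (3,5) (3,3) (3,2) (3,1) (3,0) (4,4) (5,4) (2,4) (1,4) (0,4) (4,5) (4,3) (5,2) (2,5) (2,3) (1,2) (0,1)
Union (25 distinct): (0,0) (0,1) (0,4) (1,1) (1,2) (1,3) (1,4) (2,0) (2,1) (2,3) (2,4) (2,5) (3,0) (3,1) (3,2) (3,3) (3,5) (4,0) (4,3) (4,4) (4,5) (5,0) (5,2) (5,4) (5,5)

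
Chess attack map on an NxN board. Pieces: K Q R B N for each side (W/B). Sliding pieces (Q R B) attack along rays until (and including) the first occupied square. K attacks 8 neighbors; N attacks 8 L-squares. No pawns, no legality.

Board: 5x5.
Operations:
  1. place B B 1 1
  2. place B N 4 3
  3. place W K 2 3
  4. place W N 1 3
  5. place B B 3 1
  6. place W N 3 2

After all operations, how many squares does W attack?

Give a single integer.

Op 1: place BB@(1,1)
Op 2: place BN@(4,3)
Op 3: place WK@(2,3)
Op 4: place WN@(1,3)
Op 5: place BB@(3,1)
Op 6: place WN@(3,2)
Per-piece attacks for W:
  WN@(1,3): attacks (3,4) (2,1) (3,2) (0,1)
  WK@(2,3): attacks (2,4) (2,2) (3,3) (1,3) (3,4) (3,2) (1,4) (1,2)
  WN@(3,2): attacks (4,4) (2,4) (1,3) (4,0) (2,0) (1,1)
Union (14 distinct): (0,1) (1,1) (1,2) (1,3) (1,4) (2,0) (2,1) (2,2) (2,4) (3,2) (3,3) (3,4) (4,0) (4,4)

Answer: 14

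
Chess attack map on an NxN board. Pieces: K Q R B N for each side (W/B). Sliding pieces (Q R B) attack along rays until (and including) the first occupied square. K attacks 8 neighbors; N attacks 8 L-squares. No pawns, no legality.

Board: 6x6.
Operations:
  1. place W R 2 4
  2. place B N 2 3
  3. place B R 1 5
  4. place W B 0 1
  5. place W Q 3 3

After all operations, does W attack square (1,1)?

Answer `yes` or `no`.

Op 1: place WR@(2,4)
Op 2: place BN@(2,3)
Op 3: place BR@(1,5)
Op 4: place WB@(0,1)
Op 5: place WQ@(3,3)
Per-piece attacks for W:
  WB@(0,1): attacks (1,2) (2,3) (1,0) [ray(1,1) blocked at (2,3)]
  WR@(2,4): attacks (2,5) (2,3) (3,4) (4,4) (5,4) (1,4) (0,4) [ray(0,-1) blocked at (2,3)]
  WQ@(3,3): attacks (3,4) (3,5) (3,2) (3,1) (3,0) (4,3) (5,3) (2,3) (4,4) (5,5) (4,2) (5,1) (2,4) (2,2) (1,1) (0,0) [ray(-1,0) blocked at (2,3); ray(-1,1) blocked at (2,4)]
W attacks (1,1): yes

Answer: yes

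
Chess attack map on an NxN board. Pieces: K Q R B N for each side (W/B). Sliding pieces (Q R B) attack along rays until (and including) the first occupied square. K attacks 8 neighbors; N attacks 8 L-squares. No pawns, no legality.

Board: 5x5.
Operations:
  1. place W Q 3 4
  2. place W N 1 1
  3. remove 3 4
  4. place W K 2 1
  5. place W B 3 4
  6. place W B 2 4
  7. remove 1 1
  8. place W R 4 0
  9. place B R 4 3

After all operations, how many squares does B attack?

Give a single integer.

Answer: 8

Derivation:
Op 1: place WQ@(3,4)
Op 2: place WN@(1,1)
Op 3: remove (3,4)
Op 4: place WK@(2,1)
Op 5: place WB@(3,4)
Op 6: place WB@(2,4)
Op 7: remove (1,1)
Op 8: place WR@(4,0)
Op 9: place BR@(4,3)
Per-piece attacks for B:
  BR@(4,3): attacks (4,4) (4,2) (4,1) (4,0) (3,3) (2,3) (1,3) (0,3) [ray(0,-1) blocked at (4,0)]
Union (8 distinct): (0,3) (1,3) (2,3) (3,3) (4,0) (4,1) (4,2) (4,4)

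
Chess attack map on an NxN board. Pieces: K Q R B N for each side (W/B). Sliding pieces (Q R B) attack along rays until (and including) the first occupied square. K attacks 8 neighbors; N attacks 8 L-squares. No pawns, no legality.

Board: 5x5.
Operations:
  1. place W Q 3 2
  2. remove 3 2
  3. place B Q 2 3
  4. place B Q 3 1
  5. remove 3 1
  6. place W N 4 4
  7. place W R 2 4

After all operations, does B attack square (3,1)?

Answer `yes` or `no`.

Answer: no

Derivation:
Op 1: place WQ@(3,2)
Op 2: remove (3,2)
Op 3: place BQ@(2,3)
Op 4: place BQ@(3,1)
Op 5: remove (3,1)
Op 6: place WN@(4,4)
Op 7: place WR@(2,4)
Per-piece attacks for B:
  BQ@(2,3): attacks (2,4) (2,2) (2,1) (2,0) (3,3) (4,3) (1,3) (0,3) (3,4) (3,2) (4,1) (1,4) (1,2) (0,1) [ray(0,1) blocked at (2,4)]
B attacks (3,1): no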